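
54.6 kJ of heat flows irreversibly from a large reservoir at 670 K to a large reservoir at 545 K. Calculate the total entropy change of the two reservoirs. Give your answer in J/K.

ΔS_total = 18.7 J/K

ΔS_hot = −Q/T_H = −54600/670 = -81.49 J/K and ΔS_cold = +Q/T_C = 54600/545 = 100.2 J/K.
ΔS_total = -81.49 + 100.2 = 18.7 J/K, positive as the second law requires.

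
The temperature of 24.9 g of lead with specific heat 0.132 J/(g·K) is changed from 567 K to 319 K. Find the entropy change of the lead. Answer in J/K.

ΔS = ∫dQ_rev/T = m c ln(T₂/T₁) = 24.9 × 0.132 × ln(319/567) = -1.89 J/K.

ΔS = -1.89 J/K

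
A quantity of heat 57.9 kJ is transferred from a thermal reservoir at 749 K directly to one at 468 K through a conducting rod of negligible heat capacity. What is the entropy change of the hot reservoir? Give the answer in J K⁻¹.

The hot reservoir loses heat Q, so ΔS_hot = −Q/T_H = −57900/749 = -77.3 J/K.

ΔS_hot = -77.3 J/K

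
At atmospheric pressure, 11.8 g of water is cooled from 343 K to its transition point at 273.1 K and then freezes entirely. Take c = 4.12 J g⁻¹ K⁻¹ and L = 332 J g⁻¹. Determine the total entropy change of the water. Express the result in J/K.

ΔS = -25.4 J/K

Cooling step: ΔS₁ = m c ln(T_tr/T_i) = 11.8 × 4.12 × ln(273.1/343) = -11.08 J/K.
Phase change: ΔS₂ = −mL/T_tr = −11.8 × 332 / 273.1 = -14.34 J/K.
ΔS_total = (-11.08) + (-14.34) = -25.4 J/K.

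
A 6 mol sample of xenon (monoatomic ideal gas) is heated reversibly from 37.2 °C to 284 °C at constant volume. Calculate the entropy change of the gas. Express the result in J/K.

In kelvin: T₁ = 310.35 K, T₂ = 557.15 K. At constant volume, ΔS = nC_V ln(T₂/T₁) with C_V = 3R/2 = 12.47 J mol⁻¹ K⁻¹.
ΔS = 6 × 12.47 × ln(557.15/310.35) = 43.8 J/K.

ΔS = 43.8 J/K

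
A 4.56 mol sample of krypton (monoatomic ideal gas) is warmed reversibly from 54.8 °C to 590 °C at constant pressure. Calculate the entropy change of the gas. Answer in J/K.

In kelvin: T₁ = 327.95 K, T₂ = 863.15 K. At constant pressure, ΔS = nC_p ln(T₂/T₁) with C_p = 5R/2 = 20.79 J mol⁻¹ K⁻¹.
ΔS = 4.56 × 20.79 × ln(863.15/327.95) = 91.7 J/K.

ΔS = 91.7 J/K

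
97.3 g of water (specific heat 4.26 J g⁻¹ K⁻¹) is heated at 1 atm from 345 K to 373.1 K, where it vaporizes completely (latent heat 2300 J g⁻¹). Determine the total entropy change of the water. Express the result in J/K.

Warming step: ΔS₁ = m c ln(T_tr/T_i) = 97.3 × 4.26 × ln(373.1/345) = 32.46 J/K.
Phase change: ΔS₂ = +mL/T_tr = 97.3 × 2300 / 373.1 = 599.8 J/K.
ΔS_total = (32.46) + (599.8) = 632 J/K.

ΔS = 632 J/K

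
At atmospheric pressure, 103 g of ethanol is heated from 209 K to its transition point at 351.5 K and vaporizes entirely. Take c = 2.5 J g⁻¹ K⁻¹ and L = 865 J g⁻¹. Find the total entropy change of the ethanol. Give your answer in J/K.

Warming step: ΔS₁ = m c ln(T_tr/T_i) = 103 × 2.5 × ln(351.5/209) = 133.9 J/K.
Phase change: ΔS₂ = +mL/T_tr = 103 × 865 / 351.5 = 253.5 J/K.
ΔS_total = (133.9) + (253.5) = 387 J/K.

ΔS = 387 J/K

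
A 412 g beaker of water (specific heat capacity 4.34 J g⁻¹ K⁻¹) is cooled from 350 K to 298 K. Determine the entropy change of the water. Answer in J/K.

ΔS = ∫dQ_rev/T = m c ln(T₂/T₁) = 412 × 4.34 × ln(298/350) = -288 J/K.

ΔS = -288 J/K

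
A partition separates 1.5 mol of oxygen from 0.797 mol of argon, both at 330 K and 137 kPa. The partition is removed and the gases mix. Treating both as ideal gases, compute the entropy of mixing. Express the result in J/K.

ΔS_mix = 12.3 J/K

Mole fractions: x_A = 1.5/2.3 = 0.653, x_B = 0.347.
ΔS_mix = −R(n_A ln x_A + n_B ln x_B) = −8.314 × (1.5 ln 0.653 + 0.797 ln 0.347) = 12.3 J/K.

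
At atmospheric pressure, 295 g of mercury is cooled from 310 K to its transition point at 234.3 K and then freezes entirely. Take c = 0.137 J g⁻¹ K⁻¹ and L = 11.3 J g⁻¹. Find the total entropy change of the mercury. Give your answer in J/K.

ΔS = -25.5 J/K

Cooling step: ΔS₁ = m c ln(T_tr/T_i) = 295 × 0.137 × ln(234.3/310) = -11.31 J/K.
Phase change: ΔS₂ = −mL/T_tr = −295 × 11.3 / 234.3 = -14.23 J/K.
ΔS_total = (-11.31) + (-14.23) = -25.5 J/K.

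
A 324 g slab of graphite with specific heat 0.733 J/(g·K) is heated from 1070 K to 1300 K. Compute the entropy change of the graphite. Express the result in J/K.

ΔS = ∫dQ_rev/T = m c ln(T₂/T₁) = 324 × 0.733 × ln(1300/1070) = 46.2 J/K.

ΔS = 46.2 J/K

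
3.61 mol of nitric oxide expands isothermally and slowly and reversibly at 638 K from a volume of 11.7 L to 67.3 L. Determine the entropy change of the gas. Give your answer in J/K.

ΔS_gas = 52.5 J/K

For an isothermal ideal gas ΔS_gas = nR ln(V₂/V₁) = 3.61 × 8.314 × ln(67.3/11.7) = 52.5 J/K.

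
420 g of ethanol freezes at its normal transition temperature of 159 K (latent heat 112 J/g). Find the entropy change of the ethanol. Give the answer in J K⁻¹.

ΔS = -296 J/K

Heat released by the substance: Q = −mL = −420 × 112 = −47040 J.
At constant T, ΔS = Q_rev/T = −47040 / 159 = -296 J/K.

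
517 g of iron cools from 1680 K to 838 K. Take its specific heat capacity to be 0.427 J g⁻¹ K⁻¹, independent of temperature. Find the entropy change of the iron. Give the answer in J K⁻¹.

ΔS = -154 J/K

ΔS = ∫dQ_rev/T = m c ln(T₂/T₁) = 517 × 0.427 × ln(838/1680) = -154 J/K.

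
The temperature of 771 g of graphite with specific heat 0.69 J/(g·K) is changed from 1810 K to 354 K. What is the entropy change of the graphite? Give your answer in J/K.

ΔS = ∫dQ_rev/T = m c ln(T₂/T₁) = 771 × 0.69 × ln(354/1810) = -868 J/K.

ΔS = -868 J/K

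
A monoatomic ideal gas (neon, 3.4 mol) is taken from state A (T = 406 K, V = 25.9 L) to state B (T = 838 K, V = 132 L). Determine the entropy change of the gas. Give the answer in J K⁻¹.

Entropy is a state function: ΔS = nC_V ln(T₂/T₁) + nR ln(V₂/V₁), with C_V = 3R/2 = 12.47 J mol⁻¹ K⁻¹ for a monoatomic ideal gas.
ΔS = 3.4 × [12.47 × ln(838/406) + 8.314 × ln(132/25.9)] = 76.8 J/K.

ΔS = 76.8 J/K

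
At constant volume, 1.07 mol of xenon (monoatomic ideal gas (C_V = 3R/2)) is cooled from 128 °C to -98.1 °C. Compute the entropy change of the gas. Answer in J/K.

ΔS = -11.1 J/K

In kelvin: T₁ = 401.15 K, T₂ = 175.05 K. At constant volume, ΔS = nC_V ln(T₂/T₁) with C_V = 3R/2 = 12.47 J mol⁻¹ K⁻¹.
ΔS = 1.07 × 12.47 × ln(175.05/401.15) = -11.1 J/K.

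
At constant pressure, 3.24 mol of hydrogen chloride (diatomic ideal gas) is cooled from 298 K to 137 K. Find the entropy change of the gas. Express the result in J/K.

At constant pressure, ΔS = nC_p ln(T₂/T₁) with C_p = 7R/2 = 29.1 J mol⁻¹ K⁻¹.
ΔS = 3.24 × 29.1 × ln(137/298) = -73.3 J/K.

ΔS = -73.3 J/K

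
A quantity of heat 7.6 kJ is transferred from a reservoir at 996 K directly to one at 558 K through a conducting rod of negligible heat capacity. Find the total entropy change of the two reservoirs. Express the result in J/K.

ΔS_total = 5.99 J/K

ΔS_hot = −Q/T_H = −7600/996 = -7.631 J/K and ΔS_cold = +Q/T_C = 7600/558 = 13.62 J/K.
ΔS_total = -7.631 + 13.62 = 5.99 J/K, positive as the second law requires.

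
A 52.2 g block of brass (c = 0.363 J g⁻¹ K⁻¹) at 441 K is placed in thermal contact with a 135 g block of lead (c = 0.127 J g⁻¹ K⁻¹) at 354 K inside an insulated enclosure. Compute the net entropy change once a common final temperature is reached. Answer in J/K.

Energy balance: T_f = (m₁c₁T₁ + m₂c₂T₂)/(m₁c₁ + m₂c₂) = 399.67 K.
ΔS₁ = m₁c₁ ln(T_f/T₁) = 18.9486 × ln(399.67/441) = -1.8645 J/K.
ΔS₂ = m₂c₂ ln(T_f/T₂) = 17.145 × ln(399.67/354) = 2.0806 J/K.
ΔS_total = -1.8645 + 2.0806 = 0.216 J/K.

ΔS_total = 0.216 J/K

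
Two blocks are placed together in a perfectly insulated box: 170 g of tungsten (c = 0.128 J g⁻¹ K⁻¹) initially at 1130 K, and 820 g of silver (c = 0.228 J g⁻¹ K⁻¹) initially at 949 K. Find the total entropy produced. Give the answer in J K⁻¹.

Energy balance: T_f = (m₁c₁T₁ + m₂c₂T₂)/(m₁c₁ + m₂c₂) = 967.87 K.
ΔS₁ = m₁c₁ ln(T_f/T₁) = 21.76 × ln(967.87/1130) = -3.37 J/K.
ΔS₂ = m₂c₂ ln(T_f/T₂) = 186.96 × ln(967.87/949) = 3.681 J/K.
ΔS_total = -3.37 + 3.681 = 0.311 J/K.

ΔS_total = 0.311 J/K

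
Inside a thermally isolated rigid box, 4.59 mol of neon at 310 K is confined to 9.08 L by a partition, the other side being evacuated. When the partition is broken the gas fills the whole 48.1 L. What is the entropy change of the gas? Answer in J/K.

No heat is exchanged and no work is done, so the ideal-gas temperature stays constant.
Entropy is a state function; using a reversible isothermal path, ΔS_gas = nR ln(V₂/V₁) = 4.59 × 8.314 × ln(48.1/9.08) = 63.6 J/K.

ΔS_gas = 63.6 J/K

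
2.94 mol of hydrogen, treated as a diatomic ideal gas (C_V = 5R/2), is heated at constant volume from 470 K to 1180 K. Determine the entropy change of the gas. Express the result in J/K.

ΔS = 56.3 J/K

At constant volume, ΔS = nC_V ln(T₂/T₁) with C_V = 5R/2 = 20.79 J mol⁻¹ K⁻¹.
ΔS = 2.94 × 20.79 × ln(1180/470) = 56.3 J/K.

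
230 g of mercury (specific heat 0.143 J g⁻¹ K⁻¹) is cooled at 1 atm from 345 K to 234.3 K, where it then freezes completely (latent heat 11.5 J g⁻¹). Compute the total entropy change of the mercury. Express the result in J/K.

ΔS = -24 J/K

Cooling step: ΔS₁ = m c ln(T_tr/T_i) = 230 × 0.143 × ln(234.3/345) = -12.73 J/K.
Phase change: ΔS₂ = −mL/T_tr = −230 × 11.5 / 234.3 = -11.29 J/K.
ΔS_total = (-12.73) + (-11.29) = -24 J/K.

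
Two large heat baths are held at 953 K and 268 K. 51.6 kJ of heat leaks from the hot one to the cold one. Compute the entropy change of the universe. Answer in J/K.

ΔS_total = 138 J/K

ΔS_hot = −Q/T_H = −51600/953 = -54.14 J/K and ΔS_cold = +Q/T_C = 51600/268 = 192.5 J/K.
ΔS_total = -54.14 + 192.5 = 138 J/K, positive as the second law requires.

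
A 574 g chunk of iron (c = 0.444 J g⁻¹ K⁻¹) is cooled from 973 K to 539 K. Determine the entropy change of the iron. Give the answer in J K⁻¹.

ΔS = -151 J/K

ΔS = ∫dQ_rev/T = m c ln(T₂/T₁) = 574 × 0.444 × ln(539/973) = -151 J/K.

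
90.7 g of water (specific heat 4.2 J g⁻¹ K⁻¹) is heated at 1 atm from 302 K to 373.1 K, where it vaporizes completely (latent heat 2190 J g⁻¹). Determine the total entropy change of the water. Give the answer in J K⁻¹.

ΔS = 613 J/K

Warming step: ΔS₁ = m c ln(T_tr/T_i) = 90.7 × 4.2 × ln(373.1/302) = 80.54 J/K.
Phase change: ΔS₂ = +mL/T_tr = 90.7 × 2190 / 373.1 = 532.4 J/K.
ΔS_total = (80.54) + (532.4) = 613 J/K.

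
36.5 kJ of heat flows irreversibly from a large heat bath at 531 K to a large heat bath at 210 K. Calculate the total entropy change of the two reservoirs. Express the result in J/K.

ΔS_total = 105 J/K

ΔS_hot = −Q/T_H = −36500/531 = -68.74 J/K and ΔS_cold = +Q/T_C = 36500/210 = 173.8 J/K.
ΔS_total = -68.74 + 173.8 = 105 J/K, positive as the second law requires.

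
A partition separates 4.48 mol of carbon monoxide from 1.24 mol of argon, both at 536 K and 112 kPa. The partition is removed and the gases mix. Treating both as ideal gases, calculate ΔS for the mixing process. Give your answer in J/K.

ΔS_mix = 24.9 J/K

Mole fractions: x_A = 4.48/5.72 = 0.783, x_B = 0.217.
ΔS_mix = −R(n_A ln x_A + n_B ln x_B) = −8.314 × (4.48 ln 0.783 + 1.24 ln 0.217) = 24.9 J/K.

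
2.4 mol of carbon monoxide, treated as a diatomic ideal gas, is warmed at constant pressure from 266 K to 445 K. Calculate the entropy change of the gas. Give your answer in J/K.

At constant pressure, ΔS = nC_p ln(T₂/T₁) with C_p = 7R/2 = 29.1 J mol⁻¹ K⁻¹.
ΔS = 2.4 × 29.1 × ln(445/266) = 35.9 J/K.

ΔS = 35.9 J/K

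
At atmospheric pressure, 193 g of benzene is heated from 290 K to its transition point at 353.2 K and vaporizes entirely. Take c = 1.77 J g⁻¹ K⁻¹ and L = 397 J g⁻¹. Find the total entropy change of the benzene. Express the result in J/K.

Warming step: ΔS₁ = m c ln(T_tr/T_i) = 193 × 1.77 × ln(353.2/290) = 67.35 J/K.
Phase change: ΔS₂ = +mL/T_tr = 193 × 397 / 353.2 = 216.9 J/K.
ΔS_total = (67.35) + (216.9) = 284 J/K.

ΔS = 284 J/K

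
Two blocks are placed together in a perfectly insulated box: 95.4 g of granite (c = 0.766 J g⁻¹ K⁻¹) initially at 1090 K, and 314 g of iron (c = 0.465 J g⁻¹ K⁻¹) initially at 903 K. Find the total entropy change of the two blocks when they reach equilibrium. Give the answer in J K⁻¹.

ΔS_total = 0.88 J/K

Energy balance: T_f = (m₁c₁T₁ + m₂c₂T₂)/(m₁c₁ + m₂c₂) = 965.37 K.
ΔS₁ = m₁c₁ ln(T_f/T₁) = 73.0764 × ln(965.37/1090) = -8.8727 J/K.
ΔS₂ = m₂c₂ ln(T_f/T₂) = 146.01 × ln(965.37/903) = 9.7524 J/K.
ΔS_total = -8.8727 + 9.7524 = 0.88 J/K.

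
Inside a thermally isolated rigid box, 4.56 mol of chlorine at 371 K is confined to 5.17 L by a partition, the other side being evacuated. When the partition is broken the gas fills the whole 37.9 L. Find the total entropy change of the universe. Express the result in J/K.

ΔS_universe = 75.5 J/K

For an ideal gas in free expansion Q = 0 and W = 0, so T is unchanged.
Entropy is a state function; using a reversible isothermal path, ΔS_gas = nR ln(V₂/V₁) = 4.56 × 8.314 × ln(37.9/5.17) = 75.5 J/K.
The insulated surroundings exchange no heat, so ΔS_surr = 0 and ΔS_universe = ΔS_gas.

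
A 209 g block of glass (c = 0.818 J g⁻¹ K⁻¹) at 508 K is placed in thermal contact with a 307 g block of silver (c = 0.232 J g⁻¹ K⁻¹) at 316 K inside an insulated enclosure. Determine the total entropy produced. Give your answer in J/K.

Energy balance: T_f = (m₁c₁T₁ + m₂c₂T₂)/(m₁c₁ + m₂c₂) = 451.54 K.
ΔS₁ = m₁c₁ ln(T_f/T₁) = 170.962 × ln(451.54/508) = -20.14 J/K.
ΔS₂ = m₂c₂ ln(T_f/T₂) = 71.224 × ln(451.54/316) = 25.42 J/K.
ΔS_total = -20.14 + 25.42 = 5.28 J/K.

ΔS_total = 5.28 J/K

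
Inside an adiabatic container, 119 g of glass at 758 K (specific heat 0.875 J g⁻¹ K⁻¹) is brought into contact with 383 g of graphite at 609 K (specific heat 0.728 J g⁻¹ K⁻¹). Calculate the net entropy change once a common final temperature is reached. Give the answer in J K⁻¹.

Energy balance: T_f = (m₁c₁T₁ + m₂c₂T₂)/(m₁c₁ + m₂c₂) = 649.51 K.
ΔS₁ = m₁c₁ ln(T_f/T₁) = 104.125 × ln(649.51/758) = -16.0831 J/K.
ΔS₂ = m₂c₂ ln(T_f/T₂) = 278.824 × ln(649.51/609) = 17.9578 J/K.
ΔS_total = -16.0831 + 17.9578 = 1.87 J/K.

ΔS_total = 1.87 J/K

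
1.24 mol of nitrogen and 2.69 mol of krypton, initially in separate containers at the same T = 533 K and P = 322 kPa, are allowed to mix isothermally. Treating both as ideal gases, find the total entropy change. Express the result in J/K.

Mole fractions: x_A = 1.24/3.93 = 0.316, x_B = 0.684.
ΔS_mix = −R(n_A ln x_A + n_B ln x_B) = −8.314 × (1.24 ln 0.316 + 2.69 ln 0.684) = 20.4 J/K.

ΔS_mix = 20.4 J/K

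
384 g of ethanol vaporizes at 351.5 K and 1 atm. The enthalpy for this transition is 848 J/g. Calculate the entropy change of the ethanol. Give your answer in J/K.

ΔS = 926 J/K

Heat absorbed by the substance: Q = mL = 384 × 848 = 325632 J.
At constant T, ΔS = Q_rev/T = 325632 / 351.5 = 926 J/K.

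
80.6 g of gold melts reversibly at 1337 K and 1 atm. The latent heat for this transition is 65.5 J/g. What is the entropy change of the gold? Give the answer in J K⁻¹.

ΔS = 3.95 J/K

Heat absorbed by the substance: Q = mL = 80.6 × 65.5 = 5279.3 J.
At constant T, ΔS = Q_rev/T = 5279.3 / 1337 = 3.95 J/K.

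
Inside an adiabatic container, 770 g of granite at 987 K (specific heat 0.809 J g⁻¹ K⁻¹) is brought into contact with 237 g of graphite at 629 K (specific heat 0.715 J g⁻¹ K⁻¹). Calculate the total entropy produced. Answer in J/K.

ΔS_total = 12.4 J/K

Energy balance: T_f = (m₁c₁T₁ + m₂c₂T₂)/(m₁c₁ + m₂c₂) = 910.44 K.
ΔS₁ = m₁c₁ ln(T_f/T₁) = 622.93 × ln(910.44/987) = -50.3 J/K.
ΔS₂ = m₂c₂ ln(T_f/T₂) = 169.455 × ln(910.44/629) = 62.66 J/K.
ΔS_total = -50.3 + 62.66 = 12.4 J/K.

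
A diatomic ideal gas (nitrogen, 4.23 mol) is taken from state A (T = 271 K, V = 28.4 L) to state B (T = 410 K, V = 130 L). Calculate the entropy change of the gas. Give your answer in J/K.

ΔS = 89.9 J/K

Entropy is a state function: ΔS = nC_V ln(T₂/T₁) + nR ln(V₂/V₁), with C_V = 5R/2 = 20.79 J mol⁻¹ K⁻¹ for a diatomic ideal gas.
ΔS = 4.23 × [20.79 × ln(410/271) + 8.314 × ln(130/28.4)] = 89.9 J/K.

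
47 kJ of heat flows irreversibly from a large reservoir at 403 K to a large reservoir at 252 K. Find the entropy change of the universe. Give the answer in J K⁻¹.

ΔS_hot = −Q/T_H = −47000/403 = -116.6 J/K and ΔS_cold = +Q/T_C = 47000/252 = 186.5 J/K.
ΔS_total = -116.6 + 186.5 = 69.9 J/K, positive as the second law requires.

ΔS_total = 69.9 J/K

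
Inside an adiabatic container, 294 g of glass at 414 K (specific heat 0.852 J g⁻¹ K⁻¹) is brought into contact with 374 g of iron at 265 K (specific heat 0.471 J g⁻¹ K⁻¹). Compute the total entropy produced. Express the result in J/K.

ΔS_total = 9.95 J/K

Energy balance: T_f = (m₁c₁T₁ + m₂c₂T₂)/(m₁c₁ + m₂c₂) = 352.48 K.
ΔS₁ = m₁c₁ ln(T_f/T₁) = 250.488 × ln(352.48/414) = -40.3 J/K.
ΔS₂ = m₂c₂ ln(T_f/T₂) = 176.154 × ln(352.48/265) = 50.25 J/K.
ΔS_total = -40.3 + 50.25 = 9.95 J/K.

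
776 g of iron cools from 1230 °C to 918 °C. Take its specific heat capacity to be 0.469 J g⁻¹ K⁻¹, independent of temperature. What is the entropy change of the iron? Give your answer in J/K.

ΔS = -84.7 J/K

In kelvin: T₁ = 1503.15 K, T₂ = 1191.15 K. ΔS = ∫dQ_rev/T = m c ln(T₂/T₁) = 776 × 0.469 × ln(1191.15/1503.15) = -84.7 J/K.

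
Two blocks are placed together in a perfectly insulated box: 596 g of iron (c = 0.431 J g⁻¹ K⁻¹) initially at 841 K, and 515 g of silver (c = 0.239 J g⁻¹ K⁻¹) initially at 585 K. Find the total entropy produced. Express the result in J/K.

ΔS_total = 5.23 J/K

Energy balance: T_f = (m₁c₁T₁ + m₂c₂T₂)/(m₁c₁ + m₂c₂) = 758.07 K.
ΔS₁ = m₁c₁ ln(T_f/T₁) = 256.876 × ln(758.07/841) = -26.67 J/K.
ΔS₂ = m₂c₂ ln(T_f/T₂) = 123.085 × ln(758.07/585) = 31.9 J/K.
ΔS_total = -26.67 + 31.9 = 5.23 J/K.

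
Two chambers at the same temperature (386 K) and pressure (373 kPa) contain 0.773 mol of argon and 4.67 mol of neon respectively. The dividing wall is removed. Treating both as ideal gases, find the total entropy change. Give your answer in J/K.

Mole fractions: x_A = 0.773/5.44 = 0.142, x_B = 0.858.
ΔS_mix = −R(n_A ln x_A + n_B ln x_B) = −8.314 × (0.773 ln 0.142 + 4.67 ln 0.858) = 18.5 J/K.

ΔS_mix = 18.5 J/K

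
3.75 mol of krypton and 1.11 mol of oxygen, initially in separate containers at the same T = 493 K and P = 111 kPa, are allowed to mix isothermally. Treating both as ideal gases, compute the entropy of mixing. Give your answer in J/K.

Mole fractions: x_A = 3.75/4.86 = 0.772, x_B = 0.228.
ΔS_mix = −R(n_A ln x_A + n_B ln x_B) = −8.314 × (3.75 ln 0.772 + 1.11 ln 0.228) = 21.7 J/K.

ΔS_mix = 21.7 J/K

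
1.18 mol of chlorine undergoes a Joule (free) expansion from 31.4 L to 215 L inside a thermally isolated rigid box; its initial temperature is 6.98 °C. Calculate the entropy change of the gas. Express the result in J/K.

No heat is exchanged and no work is done, so the ideal-gas temperature stays constant.
Entropy is a state function; using a reversible isothermal path, ΔS_gas = nR ln(V₂/V₁) = 1.18 × 8.314 × ln(215/31.4) = 18.9 J/K.

ΔS_gas = 18.9 J/K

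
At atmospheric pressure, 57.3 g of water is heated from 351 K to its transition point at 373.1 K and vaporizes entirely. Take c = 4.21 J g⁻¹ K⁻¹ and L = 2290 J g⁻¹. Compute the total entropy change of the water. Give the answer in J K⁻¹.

ΔS = 366 J/K

Warming step: ΔS₁ = m c ln(T_tr/T_i) = 57.3 × 4.21 × ln(373.1/351) = 14.73 J/K.
Phase change: ΔS₂ = +mL/T_tr = 57.3 × 2290 / 373.1 = 351.7 J/K.
ΔS_total = (14.73) + (351.7) = 366 J/K.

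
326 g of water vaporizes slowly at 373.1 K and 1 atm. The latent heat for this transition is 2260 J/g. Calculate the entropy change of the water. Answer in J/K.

Heat absorbed by the substance: Q = mL = 326 × 2260 = 736760 J.
At constant T, ΔS = Q_rev/T = 736760 / 373.1 = 1970 J/K.

ΔS = 1970 J/K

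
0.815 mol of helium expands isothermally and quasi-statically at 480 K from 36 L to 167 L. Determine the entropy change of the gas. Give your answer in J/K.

ΔS_gas = 10.4 J/K

For an isothermal ideal gas ΔS_gas = nR ln(V₂/V₁) = 0.815 × 8.314 × ln(167/36) = 10.4 J/K.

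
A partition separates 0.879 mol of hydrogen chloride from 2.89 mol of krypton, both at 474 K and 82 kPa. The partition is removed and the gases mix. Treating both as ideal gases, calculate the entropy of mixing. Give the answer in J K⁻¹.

Mole fractions: x_A = 0.879/3.77 = 0.233, x_B = 0.767.
ΔS_mix = −R(n_A ln x_A + n_B ln x_B) = −8.314 × (0.879 ln 0.233 + 2.89 ln 0.767) = 17 J/K.

ΔS_mix = 17 J/K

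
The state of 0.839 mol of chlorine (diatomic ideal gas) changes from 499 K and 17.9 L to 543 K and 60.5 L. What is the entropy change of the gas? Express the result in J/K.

Entropy is a state function: ΔS = nC_V ln(T₂/T₁) + nR ln(V₂/V₁), with C_V = 5R/2 = 20.79 J mol⁻¹ K⁻¹ for a diatomic ideal gas.
ΔS = 0.839 × [20.79 × ln(543/499) + 8.314 × ln(60.5/17.9)] = 9.97 J/K.

ΔS = 9.97 J/K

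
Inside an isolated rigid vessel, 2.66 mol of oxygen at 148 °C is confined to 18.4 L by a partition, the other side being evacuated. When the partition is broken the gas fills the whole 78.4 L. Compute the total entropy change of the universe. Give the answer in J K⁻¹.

ΔS_universe = 32.1 J/K

For an ideal gas in free expansion Q = 0 and W = 0, so T is unchanged.
Entropy is a state function; using a reversible isothermal path, ΔS_gas = nR ln(V₂/V₁) = 2.66 × 8.314 × ln(78.4/18.4) = 32.1 J/K.
The insulated surroundings exchange no heat, so ΔS_surr = 0 and ΔS_universe = ΔS_gas.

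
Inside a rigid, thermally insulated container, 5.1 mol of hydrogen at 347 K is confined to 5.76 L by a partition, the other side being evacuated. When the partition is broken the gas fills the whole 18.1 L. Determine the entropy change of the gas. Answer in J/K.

For an ideal gas in free expansion Q = 0 and W = 0, so T is unchanged.
Entropy is a state function; using a reversible isothermal path, ΔS_gas = nR ln(V₂/V₁) = 5.1 × 8.314 × ln(18.1/5.76) = 48.5 J/K.

ΔS_gas = 48.5 J/K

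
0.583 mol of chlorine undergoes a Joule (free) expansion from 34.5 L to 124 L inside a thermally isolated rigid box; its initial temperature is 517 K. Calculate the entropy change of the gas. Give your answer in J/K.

No heat is exchanged and no work is done, so the ideal-gas temperature stays constant.
Entropy is a state function; using a reversible isothermal path, ΔS_gas = nR ln(V₂/V₁) = 0.583 × 8.314 × ln(124/34.5) = 6.2 J/K.

ΔS_gas = 6.2 J/K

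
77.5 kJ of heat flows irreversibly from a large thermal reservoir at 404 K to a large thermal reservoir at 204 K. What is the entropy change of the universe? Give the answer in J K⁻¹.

ΔS_total = 188 J/K

ΔS_hot = −Q/T_H = −77500/404 = -191.8 J/K and ΔS_cold = +Q/T_C = 77500/204 = 379.9 J/K.
ΔS_total = -191.8 + 379.9 = 188 J/K, positive as the second law requires.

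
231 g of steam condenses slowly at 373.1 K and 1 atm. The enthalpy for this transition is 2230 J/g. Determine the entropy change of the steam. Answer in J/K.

ΔS = -1380 J/K

Heat released by the substance: Q = −mL = −231 × 2230 = −515130 J.
At constant T, ΔS = Q_rev/T = −515130 / 373.1 = -1380 J/K.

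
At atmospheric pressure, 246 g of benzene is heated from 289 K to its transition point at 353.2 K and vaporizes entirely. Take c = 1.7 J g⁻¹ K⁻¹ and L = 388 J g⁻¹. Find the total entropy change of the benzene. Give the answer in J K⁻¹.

ΔS = 354 J/K

Warming step: ΔS₁ = m c ln(T_tr/T_i) = 246 × 1.7 × ln(353.2/289) = 83.89 J/K.
Phase change: ΔS₂ = +mL/T_tr = 246 × 388 / 353.2 = 270.2 J/K.
ΔS_total = (83.89) + (270.2) = 354 J/K.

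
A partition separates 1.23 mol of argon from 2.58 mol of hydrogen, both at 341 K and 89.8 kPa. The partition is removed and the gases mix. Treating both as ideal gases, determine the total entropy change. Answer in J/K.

Mole fractions: x_A = 1.23/3.81 = 0.323, x_B = 0.677.
ΔS_mix = −R(n_A ln x_A + n_B ln x_B) = −8.314 × (1.23 ln 0.323 + 2.58 ln 0.677) = 19.9 J/K.

ΔS_mix = 19.9 J/K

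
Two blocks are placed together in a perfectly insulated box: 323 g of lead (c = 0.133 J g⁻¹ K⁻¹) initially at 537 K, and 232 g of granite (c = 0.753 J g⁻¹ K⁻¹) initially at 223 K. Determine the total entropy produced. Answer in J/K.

Energy balance: T_f = (m₁c₁T₁ + m₂c₂T₂)/(m₁c₁ + m₂c₂) = 284.97 K.
ΔS₁ = m₁c₁ ln(T_f/T₁) = 42.959 × ln(284.97/537) = -27.22 J/K.
ΔS₂ = m₂c₂ ln(T_f/T₂) = 174.696 × ln(284.97/223) = 42.84 J/K.
ΔS_total = -27.22 + 42.84 = 15.6 J/K.

ΔS_total = 15.6 J/K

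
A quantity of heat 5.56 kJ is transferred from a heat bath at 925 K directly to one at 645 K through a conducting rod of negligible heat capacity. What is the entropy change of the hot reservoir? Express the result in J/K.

The hot reservoir loses heat Q, so ΔS_hot = −Q/T_H = −5560/925 = -6.01 J/K.

ΔS_hot = -6.01 J/K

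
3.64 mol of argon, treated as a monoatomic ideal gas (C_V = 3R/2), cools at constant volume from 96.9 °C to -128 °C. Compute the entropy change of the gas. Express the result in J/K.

ΔS = -42.5 J/K

In kelvin: T₁ = 370.05 K, T₂ = 145.15 K. At constant volume, ΔS = nC_V ln(T₂/T₁) with C_V = 3R/2 = 12.47 J mol⁻¹ K⁻¹.
ΔS = 3.64 × 12.47 × ln(145.15/370.05) = -42.5 J/K.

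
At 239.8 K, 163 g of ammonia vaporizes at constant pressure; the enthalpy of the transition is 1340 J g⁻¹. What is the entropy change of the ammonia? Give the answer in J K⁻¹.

Heat absorbed by the substance: Q = mL = 163 × 1340 = 218420 J.
At constant T, ΔS = Q_rev/T = 218420 / 239.8 = 911 J/K.

ΔS = 911 J/K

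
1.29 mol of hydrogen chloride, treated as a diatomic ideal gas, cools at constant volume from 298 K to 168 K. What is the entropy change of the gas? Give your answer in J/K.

At constant volume, ΔS = nC_V ln(T₂/T₁) with C_V = 5R/2 = 20.79 J mol⁻¹ K⁻¹.
ΔS = 1.29 × 20.79 × ln(168/298) = -15.4 J/K.

ΔS = -15.4 J/K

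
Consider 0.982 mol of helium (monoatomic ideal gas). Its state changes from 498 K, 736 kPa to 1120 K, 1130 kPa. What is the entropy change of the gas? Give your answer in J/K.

ΔS = 13 J/K

ΔS = nC_p ln(T₂/T₁) − nR ln(P₂/P₁), with C_p = 5R/2 = 20.79 J mol⁻¹ K⁻¹ for a monoatomic ideal gas.
ΔS = 0.982 × [20.79 × ln(1120/498) − 8.314 × ln(1130/736)] = 13 J/K.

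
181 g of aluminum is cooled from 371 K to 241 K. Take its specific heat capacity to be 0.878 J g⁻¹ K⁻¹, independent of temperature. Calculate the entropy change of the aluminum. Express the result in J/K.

ΔS = ∫dQ_rev/T = m c ln(T₂/T₁) = 181 × 0.878 × ln(241/371) = -68.6 J/K.

ΔS = -68.6 J/K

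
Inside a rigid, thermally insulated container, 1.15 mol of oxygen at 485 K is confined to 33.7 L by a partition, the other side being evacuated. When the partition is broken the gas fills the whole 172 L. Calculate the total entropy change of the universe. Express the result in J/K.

For an ideal gas in free expansion Q = 0 and W = 0, so T is unchanged.
Entropy is a state function; using a reversible isothermal path, ΔS_gas = nR ln(V₂/V₁) = 1.15 × 8.314 × ln(172/33.7) = 15.6 J/K.
The insulated surroundings exchange no heat, so ΔS_surr = 0 and ΔS_universe = ΔS_gas.

ΔS_universe = 15.6 J/K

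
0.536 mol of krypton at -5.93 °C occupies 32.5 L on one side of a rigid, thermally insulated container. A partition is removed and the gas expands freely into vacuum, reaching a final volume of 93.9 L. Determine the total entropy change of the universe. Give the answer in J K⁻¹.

ΔS_universe = 4.73 J/K

No heat is exchanged and no work is done, so the ideal-gas temperature stays constant.
Entropy is a state function; using a reversible isothermal path, ΔS_gas = nR ln(V₂/V₁) = 0.536 × 8.314 × ln(93.9/32.5) = 4.73 J/K.
The insulated surroundings exchange no heat, so ΔS_surr = 0 and ΔS_universe = ΔS_gas.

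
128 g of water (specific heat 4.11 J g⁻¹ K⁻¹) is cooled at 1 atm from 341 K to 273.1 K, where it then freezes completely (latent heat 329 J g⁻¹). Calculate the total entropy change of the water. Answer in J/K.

ΔS = -271 J/K

Cooling step: ΔS₁ = m c ln(T_tr/T_i) = 128 × 4.11 × ln(273.1/341) = -116.8 J/K.
Phase change: ΔS₂ = −mL/T_tr = −128 × 329 / 273.1 = -154.2 J/K.
ΔS_total = (-116.8) + (-154.2) = -271 J/K.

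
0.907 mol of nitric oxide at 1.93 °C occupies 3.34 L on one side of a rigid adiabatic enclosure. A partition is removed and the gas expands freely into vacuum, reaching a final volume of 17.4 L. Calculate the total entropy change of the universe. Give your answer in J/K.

No heat is exchanged and no work is done, so the ideal-gas temperature stays constant.
Entropy is a state function; using a reversible isothermal path, ΔS_gas = nR ln(V₂/V₁) = 0.907 × 8.314 × ln(17.4/3.34) = 12.4 J/K.
The insulated surroundings exchange no heat, so ΔS_surr = 0 and ΔS_universe = ΔS_gas.

ΔS_universe = 12.4 J/K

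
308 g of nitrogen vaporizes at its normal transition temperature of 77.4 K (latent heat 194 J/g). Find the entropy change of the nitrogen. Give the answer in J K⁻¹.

ΔS = 772 J/K

Heat absorbed by the substance: Q = mL = 308 × 194 = 59752 J.
At constant T, ΔS = Q_rev/T = 59752 / 77.4 = 772 J/K.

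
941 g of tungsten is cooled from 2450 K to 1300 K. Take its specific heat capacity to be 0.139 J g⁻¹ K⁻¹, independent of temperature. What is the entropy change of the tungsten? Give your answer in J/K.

ΔS = -82.9 J/K

ΔS = ∫dQ_rev/T = m c ln(T₂/T₁) = 941 × 0.139 × ln(1300/2450) = -82.9 J/K.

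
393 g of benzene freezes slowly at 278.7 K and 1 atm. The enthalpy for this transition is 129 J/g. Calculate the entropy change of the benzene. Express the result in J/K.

ΔS = -182 J/K

Heat released by the substance: Q = −mL = −393 × 129 = −50697 J.
At constant T, ΔS = Q_rev/T = −50697 / 278.7 = -182 J/K.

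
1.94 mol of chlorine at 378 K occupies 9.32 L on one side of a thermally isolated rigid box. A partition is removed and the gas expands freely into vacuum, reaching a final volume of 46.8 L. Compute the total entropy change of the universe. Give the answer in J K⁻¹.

For an ideal gas in free expansion Q = 0 and W = 0, so T is unchanged.
Entropy is a state function; using a reversible isothermal path, ΔS_gas = nR ln(V₂/V₁) = 1.94 × 8.314 × ln(46.8/9.32) = 26 J/K.
The insulated surroundings exchange no heat, so ΔS_surr = 0 and ΔS_universe = ΔS_gas.

ΔS_universe = 26 J/K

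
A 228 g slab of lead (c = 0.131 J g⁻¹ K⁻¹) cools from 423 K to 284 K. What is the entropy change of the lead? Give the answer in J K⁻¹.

ΔS = ∫dQ_rev/T = m c ln(T₂/T₁) = 228 × 0.131 × ln(284/423) = -11.9 J/K.

ΔS = -11.9 J/K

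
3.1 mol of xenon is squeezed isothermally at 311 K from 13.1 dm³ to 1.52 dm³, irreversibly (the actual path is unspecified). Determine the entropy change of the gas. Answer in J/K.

Entropy is a state function, so ΔS_gas depends only on the end states.
For an isothermal ideal gas ΔS_gas = nR ln(V₂/V₁) = 3.1 × 8.314 × ln(1.52/13.1) = -55.5 J/K.

ΔS_gas = -55.5 J/K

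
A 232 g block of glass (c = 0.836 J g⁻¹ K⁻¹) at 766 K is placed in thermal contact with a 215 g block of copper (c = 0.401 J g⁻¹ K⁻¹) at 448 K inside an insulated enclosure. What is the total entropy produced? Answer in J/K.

ΔS_total = 7.95 J/K

Energy balance: T_f = (m₁c₁T₁ + m₂c₂T₂)/(m₁c₁ + m₂c₂) = 668.14 K.
ΔS₁ = m₁c₁ ln(T_f/T₁) = 193.952 × ln(668.14/766) = -26.51 J/K.
ΔS₂ = m₂c₂ ln(T_f/T₂) = 86.215 × ln(668.14/448) = 34.46 J/K.
ΔS_total = -26.51 + 34.46 = 7.95 J/K.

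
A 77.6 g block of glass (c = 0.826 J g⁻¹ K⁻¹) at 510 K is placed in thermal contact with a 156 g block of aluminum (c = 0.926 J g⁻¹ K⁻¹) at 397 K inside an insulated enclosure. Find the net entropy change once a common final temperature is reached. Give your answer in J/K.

ΔS_total = 1.44 J/K

Energy balance: T_f = (m₁c₁T₁ + m₂c₂T₂)/(m₁c₁ + m₂c₂) = 431.73 K.
ΔS₁ = m₁c₁ ln(T_f/T₁) = 64.0976 × ln(431.73/510) = -10.679 J/K.
ΔS₂ = m₂c₂ ln(T_f/T₂) = 144.456 × ln(431.73/397) = 12.115 J/K.
ΔS_total = -10.679 + 12.115 = 1.44 J/K.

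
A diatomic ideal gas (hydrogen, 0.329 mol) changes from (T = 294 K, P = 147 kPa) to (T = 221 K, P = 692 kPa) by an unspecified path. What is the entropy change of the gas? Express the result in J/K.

ΔS = nC_p ln(T₂/T₁) − nR ln(P₂/P₁), with C_p = 7R/2 = 29.1 J mol⁻¹ K⁻¹ for a diatomic ideal gas.
ΔS = 0.329 × [29.1 × ln(221/294) − 8.314 × ln(692/147)] = -6.97 J/K.

ΔS = -6.97 J/K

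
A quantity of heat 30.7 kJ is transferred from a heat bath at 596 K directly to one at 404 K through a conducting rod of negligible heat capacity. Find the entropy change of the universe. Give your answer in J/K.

ΔS_hot = −Q/T_H = −30700/596 = -51.51 J/K and ΔS_cold = +Q/T_C = 30700/404 = 75.99 J/K.
ΔS_total = -51.51 + 75.99 = 24.5 J/K, positive as the second law requires.

ΔS_total = 24.5 J/K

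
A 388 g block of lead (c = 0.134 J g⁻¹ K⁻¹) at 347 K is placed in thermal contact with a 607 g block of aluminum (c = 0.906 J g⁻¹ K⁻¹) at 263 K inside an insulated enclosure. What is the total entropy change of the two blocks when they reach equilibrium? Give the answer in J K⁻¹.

Energy balance: T_f = (m₁c₁T₁ + m₂c₂T₂)/(m₁c₁ + m₂c₂) = 270.26 K.
ΔS₁ = m₁c₁ ln(T_f/T₁) = 51.992 × ln(270.26/347) = -13 J/K.
ΔS₂ = m₂c₂ ln(T_f/T₂) = 549.942 × ln(270.26/263) = 14.97 J/K.
ΔS_total = -13 + 14.97 = 1.97 J/K.

ΔS_total = 1.97 J/K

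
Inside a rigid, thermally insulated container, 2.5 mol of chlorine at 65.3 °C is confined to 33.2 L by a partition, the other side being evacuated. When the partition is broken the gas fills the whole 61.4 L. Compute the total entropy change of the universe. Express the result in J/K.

ΔS_universe = 12.8 J/K

No heat is exchanged and no work is done, so the ideal-gas temperature stays constant.
Entropy is a state function; using a reversible isothermal path, ΔS_gas = nR ln(V₂/V₁) = 2.5 × 8.314 × ln(61.4/33.2) = 12.8 J/K.
The insulated surroundings exchange no heat, so ΔS_surr = 0 and ΔS_universe = ΔS_gas.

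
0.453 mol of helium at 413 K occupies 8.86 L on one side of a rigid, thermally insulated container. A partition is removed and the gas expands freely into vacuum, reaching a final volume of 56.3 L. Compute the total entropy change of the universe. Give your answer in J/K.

For an ideal gas in free expansion Q = 0 and W = 0, so T is unchanged.
Entropy is a state function; using a reversible isothermal path, ΔS_gas = nR ln(V₂/V₁) = 0.453 × 8.314 × ln(56.3/8.86) = 6.96 J/K.
The insulated surroundings exchange no heat, so ΔS_surr = 0 and ΔS_universe = ΔS_gas.

ΔS_universe = 6.96 J/K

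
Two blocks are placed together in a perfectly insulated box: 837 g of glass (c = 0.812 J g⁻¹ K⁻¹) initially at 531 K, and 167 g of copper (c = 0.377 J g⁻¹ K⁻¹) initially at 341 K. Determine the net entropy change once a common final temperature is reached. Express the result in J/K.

ΔS_total = 5.01 J/K

Energy balance: T_f = (m₁c₁T₁ + m₂c₂T₂)/(m₁c₁ + m₂c₂) = 514.89 K.
ΔS₁ = m₁c₁ ln(T_f/T₁) = 679.644 × ln(514.89/531) = -20.937 J/K.
ΔS₂ = m₂c₂ ln(T_f/T₂) = 62.959 × ln(514.89/341) = 25.944 J/K.
ΔS_total = -20.937 + 25.944 = 5.01 J/K.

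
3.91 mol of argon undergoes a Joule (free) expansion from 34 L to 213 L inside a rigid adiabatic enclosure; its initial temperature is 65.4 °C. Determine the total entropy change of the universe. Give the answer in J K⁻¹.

For an ideal gas in free expansion Q = 0 and W = 0, so T is unchanged.
Entropy is a state function; using a reversible isothermal path, ΔS_gas = nR ln(V₂/V₁) = 3.91 × 8.314 × ln(213/34) = 59.6 J/K.
The insulated surroundings exchange no heat, so ΔS_surr = 0 and ΔS_universe = ΔS_gas.

ΔS_universe = 59.6 J/K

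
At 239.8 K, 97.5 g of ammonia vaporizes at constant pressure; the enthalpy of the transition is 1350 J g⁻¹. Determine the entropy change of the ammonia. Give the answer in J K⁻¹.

Heat absorbed by the substance: Q = mL = 97.5 × 1350 = 131625 J.
At constant T, ΔS = Q_rev/T = 131625 / 239.8 = 549 J/K.

ΔS = 549 J/K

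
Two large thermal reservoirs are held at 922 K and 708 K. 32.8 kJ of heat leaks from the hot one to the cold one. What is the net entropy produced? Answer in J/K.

ΔS_hot = −Q/T_H = −32800/922 = -35.57 J/K and ΔS_cold = +Q/T_C = 32800/708 = 46.33 J/K.
ΔS_total = -35.57 + 46.33 = 10.8 J/K, positive as the second law requires.

ΔS_total = 10.8 J/K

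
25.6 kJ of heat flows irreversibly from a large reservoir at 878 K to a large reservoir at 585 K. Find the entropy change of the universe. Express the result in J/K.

ΔS_hot = −Q/T_H = −25600/878 = -29.16 J/K and ΔS_cold = +Q/T_C = 25600/585 = 43.76 J/K.
ΔS_total = -29.16 + 43.76 = 14.6 J/K, positive as the second law requires.

ΔS_total = 14.6 J/K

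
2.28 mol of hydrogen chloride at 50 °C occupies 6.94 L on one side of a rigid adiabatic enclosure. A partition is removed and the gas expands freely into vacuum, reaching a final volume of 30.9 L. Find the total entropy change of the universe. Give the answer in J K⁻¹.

ΔS_universe = 28.3 J/K

No heat is exchanged and no work is done, so the ideal-gas temperature stays constant.
Entropy is a state function; using a reversible isothermal path, ΔS_gas = nR ln(V₂/V₁) = 2.28 × 8.314 × ln(30.9/6.94) = 28.3 J/K.
The insulated surroundings exchange no heat, so ΔS_surr = 0 and ΔS_universe = ΔS_gas.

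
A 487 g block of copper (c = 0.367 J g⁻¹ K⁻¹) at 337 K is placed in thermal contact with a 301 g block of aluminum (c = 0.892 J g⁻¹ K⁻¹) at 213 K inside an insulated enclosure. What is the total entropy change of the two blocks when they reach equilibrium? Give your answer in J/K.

Energy balance: T_f = (m₁c₁T₁ + m₂c₂T₂)/(m₁c₁ + m₂c₂) = 262.56 K.
ΔS₁ = m₁c₁ ln(T_f/T₁) = 178.729 × ln(262.56/337) = -44.61 J/K.
ΔS₂ = m₂c₂ ln(T_f/T₂) = 268.492 × ln(262.56/213) = 56.16 J/K.
ΔS_total = -44.61 + 56.16 = 11.5 J/K.

ΔS_total = 11.5 J/K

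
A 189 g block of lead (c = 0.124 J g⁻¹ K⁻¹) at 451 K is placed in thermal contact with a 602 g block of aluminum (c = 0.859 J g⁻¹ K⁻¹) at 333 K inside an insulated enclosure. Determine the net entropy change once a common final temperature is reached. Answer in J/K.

ΔS_total = 1.13 J/K

Energy balance: T_f = (m₁c₁T₁ + m₂c₂T₂)/(m₁c₁ + m₂c₂) = 338.12 K.
ΔS₁ = m₁c₁ ln(T_f/T₁) = 23.436 × ln(338.12/451) = -6.751 J/K.
ΔS₂ = m₂c₂ ln(T_f/T₂) = 517.118 × ln(338.12/333) = 7.884 J/K.
ΔS_total = -6.751 + 7.884 = 1.13 J/K.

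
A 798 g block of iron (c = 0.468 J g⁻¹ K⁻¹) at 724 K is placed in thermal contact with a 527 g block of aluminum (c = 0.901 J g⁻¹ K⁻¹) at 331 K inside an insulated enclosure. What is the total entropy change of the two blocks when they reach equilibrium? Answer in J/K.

ΔS_total = 64.4 J/K

Energy balance: T_f = (m₁c₁T₁ + m₂c₂T₂)/(m₁c₁ + m₂c₂) = 504.02 K.
ΔS₁ = m₁c₁ ln(T_f/T₁) = 373.464 × ln(504.02/724) = -135.3 J/K.
ΔS₂ = m₂c₂ ln(T_f/T₂) = 474.827 × ln(504.02/331) = 199.7 J/K.
ΔS_total = -135.3 + 199.7 = 64.4 J/K.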